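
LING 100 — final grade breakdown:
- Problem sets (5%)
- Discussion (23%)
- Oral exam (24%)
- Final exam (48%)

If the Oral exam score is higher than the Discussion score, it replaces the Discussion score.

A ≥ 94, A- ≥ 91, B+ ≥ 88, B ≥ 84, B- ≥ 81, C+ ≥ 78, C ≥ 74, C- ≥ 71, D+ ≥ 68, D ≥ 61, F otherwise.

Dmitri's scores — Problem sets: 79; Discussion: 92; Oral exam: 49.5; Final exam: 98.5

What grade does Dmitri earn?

B

Oral exam (49.5) ≤ Discussion (92), so Discussion stays at 92.
Weighted total:
  Problem sets 79 × 0.05 = 3.95
  Discussion 92 × 0.23 = 21.16
  Oral exam 49.5 × 0.24 = 11.88
  Final exam 98.5 × 0.48 = 47.28
Sum = 84.27
84.27 is ≥ 84 and < 88 → B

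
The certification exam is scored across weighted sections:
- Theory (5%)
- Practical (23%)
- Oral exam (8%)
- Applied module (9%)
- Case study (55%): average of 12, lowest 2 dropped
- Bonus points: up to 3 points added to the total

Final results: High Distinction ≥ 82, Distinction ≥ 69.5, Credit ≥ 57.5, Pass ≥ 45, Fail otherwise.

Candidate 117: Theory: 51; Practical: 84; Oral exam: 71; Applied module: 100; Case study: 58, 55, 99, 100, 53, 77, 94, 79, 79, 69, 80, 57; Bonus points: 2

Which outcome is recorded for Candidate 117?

High Distinction

Case study: drop 53, 55 → average of remaining 10 = 792/10 = 79.2
Weighted total:
  Theory 51 × 0.05 = 2.55
  Practical 84 × 0.23 = 19.32
  Oral exam 71 × 0.08 = 5.68
  Applied module 100 × 0.09 = 9
  Case study 79.2 × 0.55 = 43.56
Sum = 80.11
Bonus points: 80.11 + 2 = 82.11
82.11 ≥ 82 → High Distinction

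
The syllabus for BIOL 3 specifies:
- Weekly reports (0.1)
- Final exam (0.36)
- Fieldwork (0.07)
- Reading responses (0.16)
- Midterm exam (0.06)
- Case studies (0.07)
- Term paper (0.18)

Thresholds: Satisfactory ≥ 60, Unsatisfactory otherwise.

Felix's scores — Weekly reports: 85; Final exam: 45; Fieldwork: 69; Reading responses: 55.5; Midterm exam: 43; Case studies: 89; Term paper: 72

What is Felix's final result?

Satisfactory

Weighted total:
  Weekly reports 85 × 0.1 = 8.5
  Final exam 45 × 0.36 = 16.2
  Fieldwork 69 × 0.07 = 4.83
  Reading responses 55.5 × 0.16 = 8.88
  Midterm exam 43 × 0.06 = 2.58
  Case studies 89 × 0.07 = 6.23
  Term paper 72 × 0.18 = 12.96
Sum = 60.18
60.18 ≥ 60 → Satisfactory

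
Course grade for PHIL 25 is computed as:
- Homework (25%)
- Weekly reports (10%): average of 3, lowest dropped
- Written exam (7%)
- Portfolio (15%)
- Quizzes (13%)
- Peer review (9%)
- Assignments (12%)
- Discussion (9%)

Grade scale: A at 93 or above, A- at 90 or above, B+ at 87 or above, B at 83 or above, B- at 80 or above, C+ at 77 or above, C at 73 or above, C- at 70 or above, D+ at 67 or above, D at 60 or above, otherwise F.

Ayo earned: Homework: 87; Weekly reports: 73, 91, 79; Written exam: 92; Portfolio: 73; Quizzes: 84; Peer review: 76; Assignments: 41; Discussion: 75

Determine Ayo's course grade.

Weekly reports: drop 73 → average of remaining 2 = 170/2 = 85
Weighted total:
  Homework 87 × 0.25 = 21.75
  Weekly reports 85 × 0.1 = 8.5
  Written exam 92 × 0.07 = 6.44
  Portfolio 73 × 0.15 = 10.95
  Quizzes 84 × 0.13 = 10.92
  Peer review 76 × 0.09 = 6.84
  Assignments 41 × 0.12 = 4.92
  Discussion 75 × 0.09 = 6.75
Sum = 77.07
77.07 is ≥ 77 and < 80 → C+

C+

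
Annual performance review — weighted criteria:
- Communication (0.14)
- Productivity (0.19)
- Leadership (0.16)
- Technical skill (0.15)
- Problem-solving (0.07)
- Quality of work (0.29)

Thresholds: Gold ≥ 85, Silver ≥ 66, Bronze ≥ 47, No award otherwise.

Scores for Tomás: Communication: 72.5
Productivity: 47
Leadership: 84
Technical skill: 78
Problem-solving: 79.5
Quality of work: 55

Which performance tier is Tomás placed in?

Weighted total:
  Communication 72.5 × 0.14 = 10.15
  Productivity 47 × 0.19 = 8.93
  Leadership 84 × 0.16 = 13.44
  Technical skill 78 × 0.15 = 11.7
  Problem-solving 79.5 × 0.07 = 5.565
  Quality of work 55 × 0.29 = 15.95
Sum = 65.735
65.735 is ≥ 47 and < 66 → Bronze

Bronze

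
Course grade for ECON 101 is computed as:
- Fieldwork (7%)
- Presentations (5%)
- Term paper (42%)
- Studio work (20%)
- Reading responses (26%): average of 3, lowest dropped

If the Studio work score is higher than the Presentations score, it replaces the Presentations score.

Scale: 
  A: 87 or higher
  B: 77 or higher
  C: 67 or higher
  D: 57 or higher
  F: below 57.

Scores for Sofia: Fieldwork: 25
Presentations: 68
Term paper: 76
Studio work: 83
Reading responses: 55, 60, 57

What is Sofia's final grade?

C

Reading responses: drop 55 → average of remaining 2 = 117/2 = 58.5
Studio work (83) > Presentations (68), so Presentations counts as 83.
Weighted total:
  Fieldwork 25 × 0.07 = 1.75
  Presentations 83 × 0.05 = 4.15
  Term paper 76 × 0.42 = 31.92
  Studio work 83 × 0.2 = 16.6
  Reading responses 58.5 × 0.26 = 15.21
Sum = 69.63
69.63 is ≥ 67 and < 77 → C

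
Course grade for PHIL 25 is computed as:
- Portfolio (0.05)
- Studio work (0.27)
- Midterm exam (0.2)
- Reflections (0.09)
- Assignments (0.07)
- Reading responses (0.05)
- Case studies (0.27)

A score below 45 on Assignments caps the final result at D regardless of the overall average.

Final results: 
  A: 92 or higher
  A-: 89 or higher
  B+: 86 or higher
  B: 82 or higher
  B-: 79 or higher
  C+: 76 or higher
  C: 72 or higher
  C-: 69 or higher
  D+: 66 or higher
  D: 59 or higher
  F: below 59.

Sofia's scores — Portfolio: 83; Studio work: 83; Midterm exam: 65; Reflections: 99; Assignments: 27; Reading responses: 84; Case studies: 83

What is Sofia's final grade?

Assignments score 27 < 45: minimum not met.
Weighted total:
  Portfolio 83 × 0.05 = 4.15
  Studio work 83 × 0.27 = 22.41
  Midterm exam 65 × 0.2 = 13
  Reflections 99 × 0.09 = 8.91
  Assignments 27 × 0.07 = 1.89
  Reading responses 84 × 0.05 = 4.2
  Case studies 83 × 0.27 = 22.41
Sum = 76.97
76.97 would be C+; cap at D applies → D.

D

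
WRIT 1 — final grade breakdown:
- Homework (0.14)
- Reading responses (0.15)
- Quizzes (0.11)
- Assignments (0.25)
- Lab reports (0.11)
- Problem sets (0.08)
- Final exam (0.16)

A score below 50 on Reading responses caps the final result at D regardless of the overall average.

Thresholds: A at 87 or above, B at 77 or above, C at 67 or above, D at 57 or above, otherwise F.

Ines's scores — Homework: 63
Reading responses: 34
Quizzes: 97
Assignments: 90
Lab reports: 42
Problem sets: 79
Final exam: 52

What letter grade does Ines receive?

D

Reading responses score 34 < 50: minimum not met.
Weighted total:
  Homework 63 × 0.14 = 8.82
  Reading responses 34 × 0.15 = 5.1
  Quizzes 97 × 0.11 = 10.67
  Assignments 90 × 0.25 = 22.5
  Lab reports 42 × 0.11 = 4.62
  Problem sets 79 × 0.08 = 6.32
  Final exam 52 × 0.16 = 8.32
Sum = 66.35
66.35 would be D; cap at D applies → D.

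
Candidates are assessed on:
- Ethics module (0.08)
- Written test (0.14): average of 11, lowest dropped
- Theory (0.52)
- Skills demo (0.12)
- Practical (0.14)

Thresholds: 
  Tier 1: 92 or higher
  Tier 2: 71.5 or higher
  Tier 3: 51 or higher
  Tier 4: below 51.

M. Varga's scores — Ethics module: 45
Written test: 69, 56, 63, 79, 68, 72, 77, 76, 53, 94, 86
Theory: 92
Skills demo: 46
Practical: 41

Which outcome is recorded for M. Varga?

Written test: drop 53 → average of remaining 10 = 740/10 = 74
Weighted total:
  Ethics module 45 × 0.08 = 3.6
  Written test 74 × 0.14 = 10.36
  Theory 92 × 0.52 = 47.84
  Skills demo 46 × 0.12 = 5.52
  Practical 41 × 0.14 = 5.74
Sum = 73.06
73.06 is ≥ 71.5 and < 92 → Tier 2

Tier 2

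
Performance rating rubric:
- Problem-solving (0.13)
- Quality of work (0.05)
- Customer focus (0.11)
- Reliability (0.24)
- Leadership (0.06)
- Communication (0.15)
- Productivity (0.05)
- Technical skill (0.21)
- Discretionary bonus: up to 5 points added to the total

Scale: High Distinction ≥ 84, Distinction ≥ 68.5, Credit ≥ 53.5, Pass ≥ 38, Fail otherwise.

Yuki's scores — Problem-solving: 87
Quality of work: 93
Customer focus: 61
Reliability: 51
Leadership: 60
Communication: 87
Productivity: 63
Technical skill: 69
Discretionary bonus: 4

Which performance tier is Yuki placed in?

Weighted total:
  Problem-solving 87 × 0.13 = 11.31
  Quality of work 93 × 0.05 = 4.65
  Customer focus 61 × 0.11 = 6.71
  Reliability 51 × 0.24 = 12.24
  Leadership 60 × 0.06 = 3.6
  Communication 87 × 0.15 = 13.05
  Productivity 63 × 0.05 = 3.15
  Technical skill 69 × 0.21 = 14.49
Sum = 69.2
Discretionary bonus: 69.2 + 4 = 73.2
73.2 is ≥ 68.5 and < 84 → Distinction

Distinction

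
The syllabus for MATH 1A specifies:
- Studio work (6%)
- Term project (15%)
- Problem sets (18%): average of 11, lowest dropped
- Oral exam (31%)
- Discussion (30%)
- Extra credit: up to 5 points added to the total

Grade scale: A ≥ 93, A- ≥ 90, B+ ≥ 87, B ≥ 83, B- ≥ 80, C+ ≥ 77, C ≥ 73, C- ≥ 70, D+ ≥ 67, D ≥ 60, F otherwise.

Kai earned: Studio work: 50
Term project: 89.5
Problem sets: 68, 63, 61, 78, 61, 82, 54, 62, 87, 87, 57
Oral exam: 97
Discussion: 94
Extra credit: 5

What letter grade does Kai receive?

Problem sets: drop 54 → average of remaining 10 = 706/10 = 70.6
Weighted total:
  Studio work 50 × 0.06 = 3
  Term project 89.5 × 0.15 = 13.425
  Problem sets 70.6 × 0.18 = 12.708
  Oral exam 97 × 0.31 = 30.07
  Discussion 94 × 0.3 = 28.2
Sum = 87.403
Extra credit: 87.403 + 5 = 92.403
92.403 is ≥ 90 and < 93 → A-

A-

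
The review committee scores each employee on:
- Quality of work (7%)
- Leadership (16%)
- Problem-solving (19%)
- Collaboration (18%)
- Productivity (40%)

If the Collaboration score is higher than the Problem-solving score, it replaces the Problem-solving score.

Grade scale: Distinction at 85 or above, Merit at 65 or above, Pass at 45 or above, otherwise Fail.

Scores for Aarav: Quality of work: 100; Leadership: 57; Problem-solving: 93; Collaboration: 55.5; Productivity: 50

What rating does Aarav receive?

Pass

Collaboration (55.5) ≤ Problem-solving (93), so Problem-solving stays at 93.
Weighted total:
  Quality of work 100 × 0.07 = 7
  Leadership 57 × 0.16 = 9.12
  Problem-solving 93 × 0.19 = 17.67
  Collaboration 55.5 × 0.18 = 9.99
  Productivity 50 × 0.4 = 20
Sum = 63.78
63.78 is ≥ 45 and < 65 → Pass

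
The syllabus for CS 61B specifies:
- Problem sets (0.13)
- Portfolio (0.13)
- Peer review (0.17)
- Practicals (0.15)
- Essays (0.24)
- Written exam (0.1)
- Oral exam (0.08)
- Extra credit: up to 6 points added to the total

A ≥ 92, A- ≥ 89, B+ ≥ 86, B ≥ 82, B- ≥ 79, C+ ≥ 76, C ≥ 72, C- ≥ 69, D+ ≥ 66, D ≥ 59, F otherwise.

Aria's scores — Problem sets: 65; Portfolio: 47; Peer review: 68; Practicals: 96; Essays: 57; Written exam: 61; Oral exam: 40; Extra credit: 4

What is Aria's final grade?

Weighted total:
  Problem sets 65 × 0.13 = 8.45
  Portfolio 47 × 0.13 = 6.11
  Peer review 68 × 0.17 = 11.56
  Practicals 96 × 0.15 = 14.4
  Essays 57 × 0.24 = 13.68
  Written exam 61 × 0.1 = 6.1
  Oral exam 40 × 0.08 = 3.2
Sum = 63.5
Extra credit: 63.5 + 4 = 67.5
67.5 is ≥ 66 and < 69 → D+

D+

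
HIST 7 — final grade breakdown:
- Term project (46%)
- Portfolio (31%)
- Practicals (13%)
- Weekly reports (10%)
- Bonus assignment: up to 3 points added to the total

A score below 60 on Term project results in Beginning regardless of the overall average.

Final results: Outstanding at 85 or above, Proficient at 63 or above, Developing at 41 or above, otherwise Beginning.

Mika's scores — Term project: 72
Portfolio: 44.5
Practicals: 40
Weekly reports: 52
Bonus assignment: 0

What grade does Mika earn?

Developing

Term project score 72 ≥ 60: minimum met.
Weighted total:
  Term project 72 × 0.46 = 33.12
  Portfolio 44.5 × 0.31 = 13.795
  Practicals 40 × 0.13 = 5.2
  Weekly reports 52 × 0.1 = 5.2
Sum = 57.315
Bonus assignment: 57.315 + 0 = 57.315
57.315 is ≥ 41 and < 63 → Developing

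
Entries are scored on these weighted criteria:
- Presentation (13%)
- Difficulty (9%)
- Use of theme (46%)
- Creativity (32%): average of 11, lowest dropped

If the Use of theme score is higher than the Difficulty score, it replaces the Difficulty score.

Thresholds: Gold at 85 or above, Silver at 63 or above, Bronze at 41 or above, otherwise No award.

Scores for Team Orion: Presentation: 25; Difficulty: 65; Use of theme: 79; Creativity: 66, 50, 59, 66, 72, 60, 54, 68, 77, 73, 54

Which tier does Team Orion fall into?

Creativity: drop 50 → average of remaining 10 = 649/10 = 64.9
Use of theme (79) > Difficulty (65), so Difficulty counts as 79.
Weighted total:
  Presentation 25 × 0.13 = 3.25
  Difficulty 79 × 0.09 = 7.11
  Use of theme 79 × 0.46 = 36.34
  Creativity 64.9 × 0.32 = 20.768
Sum = 67.468
67.468 is ≥ 63 and < 85 → Silver

Silver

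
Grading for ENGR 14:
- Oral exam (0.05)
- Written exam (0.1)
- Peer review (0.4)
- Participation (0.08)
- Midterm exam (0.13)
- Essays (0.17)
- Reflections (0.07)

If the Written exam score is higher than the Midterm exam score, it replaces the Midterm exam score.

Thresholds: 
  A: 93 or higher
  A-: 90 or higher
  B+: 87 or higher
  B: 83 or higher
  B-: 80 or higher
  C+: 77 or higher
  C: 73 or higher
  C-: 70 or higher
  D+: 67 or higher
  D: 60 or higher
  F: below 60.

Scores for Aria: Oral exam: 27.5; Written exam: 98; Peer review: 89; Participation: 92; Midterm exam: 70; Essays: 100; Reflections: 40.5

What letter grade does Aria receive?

B

Written exam (98) > Midterm exam (70), so Midterm exam counts as 98.
Weighted total:
  Oral exam 27.5 × 0.05 = 1.375
  Written exam 98 × 0.1 = 9.8
  Peer review 89 × 0.4 = 35.6
  Participation 92 × 0.08 = 7.36
  Midterm exam 98 × 0.13 = 12.74
  Essays 100 × 0.17 = 17
  Reflections 40.5 × 0.07 = 2.835
Sum = 86.71
86.71 is ≥ 83 and < 87 → B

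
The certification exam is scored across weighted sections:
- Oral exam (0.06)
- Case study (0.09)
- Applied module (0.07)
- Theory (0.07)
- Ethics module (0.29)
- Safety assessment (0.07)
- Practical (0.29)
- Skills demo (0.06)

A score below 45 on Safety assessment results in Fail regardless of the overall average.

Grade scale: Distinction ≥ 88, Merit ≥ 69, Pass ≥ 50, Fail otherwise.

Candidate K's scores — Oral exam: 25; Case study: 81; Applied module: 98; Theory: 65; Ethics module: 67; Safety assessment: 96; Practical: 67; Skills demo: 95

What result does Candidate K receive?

Merit

Safety assessment score 96 ≥ 45: minimum met.
Weighted total:
  Oral exam 25 × 0.06 = 1.5
  Case study 81 × 0.09 = 7.29
  Applied module 98 × 0.07 = 6.86
  Theory 65 × 0.07 = 4.55
  Ethics module 67 × 0.29 = 19.43
  Safety assessment 96 × 0.07 = 6.72
  Practical 67 × 0.29 = 19.43
  Skills demo 95 × 0.06 = 5.7
Sum = 71.48
71.48 is ≥ 69 and < 88 → Merit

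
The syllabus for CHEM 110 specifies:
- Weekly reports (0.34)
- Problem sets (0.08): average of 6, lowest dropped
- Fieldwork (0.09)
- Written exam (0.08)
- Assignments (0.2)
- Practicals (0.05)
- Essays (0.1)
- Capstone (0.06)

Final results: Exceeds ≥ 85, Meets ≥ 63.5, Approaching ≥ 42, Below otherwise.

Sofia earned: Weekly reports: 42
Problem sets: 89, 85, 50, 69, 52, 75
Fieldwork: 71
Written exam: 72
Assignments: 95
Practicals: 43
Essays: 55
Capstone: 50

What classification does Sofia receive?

Problem sets: drop 50 → average of remaining 5 = 370/5 = 74
Weighted total:
  Weekly reports 42 × 0.34 = 14.28
  Problem sets 74 × 0.08 = 5.92
  Fieldwork 71 × 0.09 = 6.39
  Written exam 72 × 0.08 = 5.76
  Assignments 95 × 0.2 = 19
  Practicals 43 × 0.05 = 2.15
  Essays 55 × 0.1 = 5.5
  Capstone 50 × 0.06 = 3
Sum = 62
62 is ≥ 42 and < 63.5 → Approaching

Approaching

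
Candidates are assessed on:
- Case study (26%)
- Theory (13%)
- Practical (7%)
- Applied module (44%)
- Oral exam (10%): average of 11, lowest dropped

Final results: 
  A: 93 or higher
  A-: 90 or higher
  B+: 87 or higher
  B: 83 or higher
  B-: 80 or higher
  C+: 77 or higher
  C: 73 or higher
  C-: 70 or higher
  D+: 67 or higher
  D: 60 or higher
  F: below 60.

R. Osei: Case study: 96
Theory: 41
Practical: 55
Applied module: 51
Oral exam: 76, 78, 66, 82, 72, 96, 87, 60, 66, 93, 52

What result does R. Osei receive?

D

Oral exam: drop 52 → average of remaining 10 = 776/10 = 77.6
Weighted total:
  Case study 96 × 0.26 = 24.96
  Theory 41 × 0.13 = 5.33
  Practical 55 × 0.07 = 3.85
  Applied module 51 × 0.44 = 22.44
  Oral exam 77.6 × 0.1 = 7.76
Sum = 64.34
64.34 is ≥ 60 and < 67 → D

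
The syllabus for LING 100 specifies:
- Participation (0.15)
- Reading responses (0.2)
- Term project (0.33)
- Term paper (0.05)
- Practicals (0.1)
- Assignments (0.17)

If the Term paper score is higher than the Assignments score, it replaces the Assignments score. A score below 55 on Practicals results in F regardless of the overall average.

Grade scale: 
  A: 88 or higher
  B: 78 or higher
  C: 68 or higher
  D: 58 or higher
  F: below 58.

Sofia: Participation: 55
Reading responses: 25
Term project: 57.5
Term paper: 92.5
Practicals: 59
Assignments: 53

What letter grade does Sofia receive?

Term paper (92.5) > Assignments (53), so Assignments counts as 92.5.
Practicals score 59 ≥ 55: minimum met.
Weighted total:
  Participation 55 × 0.15 = 8.25
  Reading responses 25 × 0.2 = 5
  Term project 57.5 × 0.33 = 18.975
  Term paper 92.5 × 0.05 = 4.625
  Practicals 59 × 0.1 = 5.9
  Assignments 92.5 × 0.17 = 15.725
Sum = 58.475
58.475 is ≥ 58 and < 68 → D

D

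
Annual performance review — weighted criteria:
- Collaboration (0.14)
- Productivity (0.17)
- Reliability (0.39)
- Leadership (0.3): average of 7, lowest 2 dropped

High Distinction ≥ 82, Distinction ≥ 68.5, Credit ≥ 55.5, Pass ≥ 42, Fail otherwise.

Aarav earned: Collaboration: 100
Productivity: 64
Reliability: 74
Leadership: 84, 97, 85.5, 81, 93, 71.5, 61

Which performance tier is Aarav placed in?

Leadership: drop 61, 71.5 → average of remaining 5 = 440.5/5 = 88.1
Weighted total:
  Collaboration 100 × 0.14 = 14
  Productivity 64 × 0.17 = 10.88
  Reliability 74 × 0.39 = 28.86
  Leadership 88.1 × 0.3 = 26.43
Sum = 80.17
80.17 is ≥ 68.5 and < 82 → Distinction

Distinction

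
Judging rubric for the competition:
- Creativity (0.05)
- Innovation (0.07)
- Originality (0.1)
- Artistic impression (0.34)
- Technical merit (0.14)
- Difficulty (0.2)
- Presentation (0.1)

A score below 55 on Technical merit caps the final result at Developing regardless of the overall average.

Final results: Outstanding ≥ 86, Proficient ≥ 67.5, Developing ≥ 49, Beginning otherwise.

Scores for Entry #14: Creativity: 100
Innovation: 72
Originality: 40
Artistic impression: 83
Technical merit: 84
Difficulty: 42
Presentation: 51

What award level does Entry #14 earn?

Proficient

Technical merit score 84 ≥ 55: minimum met.
Weighted total:
  Creativity 100 × 0.05 = 5
  Innovation 72 × 0.07 = 5.04
  Originality 40 × 0.1 = 4
  Artistic impression 83 × 0.34 = 28.22
  Technical merit 84 × 0.14 = 11.76
  Difficulty 42 × 0.2 = 8.4
  Presentation 51 × 0.1 = 5.1
Sum = 67.52
67.52 is ≥ 67.5 and < 86 → Proficient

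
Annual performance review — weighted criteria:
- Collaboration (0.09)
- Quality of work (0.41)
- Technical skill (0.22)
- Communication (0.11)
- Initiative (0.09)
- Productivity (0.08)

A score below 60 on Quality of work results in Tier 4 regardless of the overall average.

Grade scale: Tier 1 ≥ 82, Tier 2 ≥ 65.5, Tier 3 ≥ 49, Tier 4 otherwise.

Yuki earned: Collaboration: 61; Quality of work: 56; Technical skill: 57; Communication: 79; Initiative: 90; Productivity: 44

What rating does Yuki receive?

Tier 4

Quality of work score 56 < 60: minimum not met.
Weighted total:
  Collaboration 61 × 0.09 = 5.49
  Quality of work 56 × 0.41 = 22.96
  Technical skill 57 × 0.22 = 12.54
  Communication 79 × 0.11 = 8.69
  Initiative 90 × 0.09 = 8.1
  Productivity 44 × 0.08 = 3.52
Sum = 61.3
Because the Quality of work minimum was not met, the result is Tier 4.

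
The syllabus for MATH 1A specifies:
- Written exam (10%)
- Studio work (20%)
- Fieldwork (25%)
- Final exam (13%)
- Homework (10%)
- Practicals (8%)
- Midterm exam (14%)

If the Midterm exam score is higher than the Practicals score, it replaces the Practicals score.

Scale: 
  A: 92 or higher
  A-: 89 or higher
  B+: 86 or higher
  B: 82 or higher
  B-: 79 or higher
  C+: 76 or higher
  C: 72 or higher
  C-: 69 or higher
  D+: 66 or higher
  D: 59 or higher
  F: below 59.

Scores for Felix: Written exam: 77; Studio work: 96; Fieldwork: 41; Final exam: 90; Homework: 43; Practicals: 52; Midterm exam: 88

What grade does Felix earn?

Midterm exam (88) > Practicals (52), so Practicals counts as 88.
Weighted total:
  Written exam 77 × 0.1 = 7.7
  Studio work 96 × 0.2 = 19.2
  Fieldwork 41 × 0.25 = 10.25
  Final exam 90 × 0.13 = 11.7
  Homework 43 × 0.1 = 4.3
  Practicals 88 × 0.08 = 7.04
  Midterm exam 88 × 0.14 = 12.32
Sum = 72.51
72.51 is ≥ 72 and < 76 → C

C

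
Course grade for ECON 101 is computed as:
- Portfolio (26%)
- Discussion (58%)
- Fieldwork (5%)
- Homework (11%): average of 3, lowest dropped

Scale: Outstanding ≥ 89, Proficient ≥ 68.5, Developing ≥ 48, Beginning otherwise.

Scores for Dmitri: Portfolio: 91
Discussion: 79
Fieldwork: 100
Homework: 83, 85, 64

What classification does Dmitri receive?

Homework: drop 64 → average of remaining 2 = 168/2 = 84
Weighted total:
  Portfolio 91 × 0.26 = 23.66
  Discussion 79 × 0.58 = 45.82
  Fieldwork 100 × 0.05 = 5
  Homework 84 × 0.11 = 9.24
Sum = 83.72
83.72 is ≥ 68.5 and < 89 → Proficient

Proficient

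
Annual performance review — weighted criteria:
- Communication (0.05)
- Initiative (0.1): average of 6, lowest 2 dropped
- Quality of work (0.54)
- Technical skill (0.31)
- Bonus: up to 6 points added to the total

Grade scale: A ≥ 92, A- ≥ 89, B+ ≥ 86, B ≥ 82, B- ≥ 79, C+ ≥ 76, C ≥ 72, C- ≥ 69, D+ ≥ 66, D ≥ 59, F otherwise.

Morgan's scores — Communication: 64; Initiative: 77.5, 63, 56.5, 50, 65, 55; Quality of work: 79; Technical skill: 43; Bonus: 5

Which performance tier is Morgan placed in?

C-

Initiative: drop 50, 55 → average of remaining 4 = 262/4 = 65.5
Weighted total:
  Communication 64 × 0.05 = 3.2
  Initiative 65.5 × 0.1 = 6.55
  Quality of work 79 × 0.54 = 42.66
  Technical skill 43 × 0.31 = 13.33
Sum = 65.74
Bonus: 65.74 + 5 = 70.74
70.74 is ≥ 69 and < 72 → C-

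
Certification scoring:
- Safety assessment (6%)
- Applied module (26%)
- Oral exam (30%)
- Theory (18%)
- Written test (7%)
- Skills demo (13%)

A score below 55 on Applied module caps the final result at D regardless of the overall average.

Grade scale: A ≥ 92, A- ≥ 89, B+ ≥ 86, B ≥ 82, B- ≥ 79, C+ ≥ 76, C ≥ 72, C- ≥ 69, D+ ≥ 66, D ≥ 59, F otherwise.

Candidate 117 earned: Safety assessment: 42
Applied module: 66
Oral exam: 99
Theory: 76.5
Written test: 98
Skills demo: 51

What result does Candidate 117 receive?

Applied module score 66 ≥ 55: minimum met.
Weighted total:
  Safety assessment 42 × 0.06 = 2.52
  Applied module 66 × 0.26 = 17.16
  Oral exam 99 × 0.3 = 29.7
  Theory 76.5 × 0.18 = 13.77
  Written test 98 × 0.07 = 6.86
  Skills demo 51 × 0.13 = 6.63
Sum = 76.64
76.64 is ≥ 76 and < 79 → C+

C+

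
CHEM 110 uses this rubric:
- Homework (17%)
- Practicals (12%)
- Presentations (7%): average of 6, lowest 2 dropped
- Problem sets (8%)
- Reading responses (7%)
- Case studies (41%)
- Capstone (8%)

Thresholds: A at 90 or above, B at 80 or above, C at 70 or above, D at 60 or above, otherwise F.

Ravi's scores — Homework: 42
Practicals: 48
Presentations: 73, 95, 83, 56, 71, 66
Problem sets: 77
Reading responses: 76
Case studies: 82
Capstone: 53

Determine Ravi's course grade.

Presentations: drop 56, 66 → average of remaining 4 = 322/4 = 80.5
Weighted total:
  Homework 42 × 0.17 = 7.14
  Practicals 48 × 0.12 = 5.76
  Presentations 80.5 × 0.07 = 5.635
  Problem sets 77 × 0.08 = 6.16
  Reading responses 76 × 0.07 = 5.32
  Case studies 82 × 0.41 = 33.62
  Capstone 53 × 0.08 = 4.24
Sum = 67.875
67.875 is ≥ 60 and < 70 → D

D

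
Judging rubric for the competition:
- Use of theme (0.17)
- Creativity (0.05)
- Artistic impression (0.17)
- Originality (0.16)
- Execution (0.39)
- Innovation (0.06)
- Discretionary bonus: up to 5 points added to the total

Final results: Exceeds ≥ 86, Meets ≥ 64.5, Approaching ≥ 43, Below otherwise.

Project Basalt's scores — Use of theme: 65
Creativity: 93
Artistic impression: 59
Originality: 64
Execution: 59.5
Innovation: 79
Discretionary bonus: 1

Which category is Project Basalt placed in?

Meets

Weighted total:
  Use of theme 65 × 0.17 = 11.05
  Creativity 93 × 0.05 = 4.65
  Artistic impression 59 × 0.17 = 10.03
  Originality 64 × 0.16 = 10.24
  Execution 59.5 × 0.39 = 23.205
  Innovation 79 × 0.06 = 4.74
Sum = 63.915
Discretionary bonus: 63.915 + 1 = 64.915
64.915 is ≥ 64.5 and < 86 → Meets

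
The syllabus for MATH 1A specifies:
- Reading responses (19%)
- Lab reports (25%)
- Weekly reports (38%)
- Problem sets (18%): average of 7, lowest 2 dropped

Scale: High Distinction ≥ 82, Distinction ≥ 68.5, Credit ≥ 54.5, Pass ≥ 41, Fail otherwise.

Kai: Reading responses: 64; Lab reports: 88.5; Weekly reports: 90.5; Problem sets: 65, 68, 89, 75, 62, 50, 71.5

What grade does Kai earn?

Problem sets: drop 50, 62 → average of remaining 5 = 368.5/5 = 73.7
Weighted total:
  Reading responses 64 × 0.19 = 12.16
  Lab reports 88.5 × 0.25 = 22.125
  Weekly reports 90.5 × 0.38 = 34.39
  Problem sets 73.7 × 0.18 = 13.266
Sum = 81.941
81.941 is ≥ 68.5 and < 82 → Distinction

Distinction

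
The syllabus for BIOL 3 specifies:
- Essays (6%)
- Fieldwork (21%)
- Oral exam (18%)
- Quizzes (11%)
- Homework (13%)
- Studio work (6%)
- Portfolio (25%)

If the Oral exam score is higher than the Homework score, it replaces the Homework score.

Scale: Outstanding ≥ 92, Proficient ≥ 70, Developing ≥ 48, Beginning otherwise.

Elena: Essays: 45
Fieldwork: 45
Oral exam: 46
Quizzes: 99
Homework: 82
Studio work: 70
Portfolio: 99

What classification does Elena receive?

Oral exam (46) ≤ Homework (82), so Homework stays at 82.
Weighted total:
  Essays 45 × 0.06 = 2.7
  Fieldwork 45 × 0.21 = 9.45
  Oral exam 46 × 0.18 = 8.28
  Quizzes 99 × 0.11 = 10.89
  Homework 82 × 0.13 = 10.66
  Studio work 70 × 0.06 = 4.2
  Portfolio 99 × 0.25 = 24.75
Sum = 70.93
70.93 is ≥ 70 and < 92 → Proficient

Proficient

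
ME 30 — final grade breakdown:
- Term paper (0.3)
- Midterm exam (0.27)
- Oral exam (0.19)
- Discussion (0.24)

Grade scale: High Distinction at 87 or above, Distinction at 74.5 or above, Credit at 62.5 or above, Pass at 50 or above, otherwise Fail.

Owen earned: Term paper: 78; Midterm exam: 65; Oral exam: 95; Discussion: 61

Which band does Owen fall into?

Credit

Weighted total:
  Term paper 78 × 0.3 = 23.4
  Midterm exam 65 × 0.27 = 17.55
  Oral exam 95 × 0.19 = 18.05
  Discussion 61 × 0.24 = 14.64
Sum = 73.64
73.64 is ≥ 62.5 and < 74.5 → Credit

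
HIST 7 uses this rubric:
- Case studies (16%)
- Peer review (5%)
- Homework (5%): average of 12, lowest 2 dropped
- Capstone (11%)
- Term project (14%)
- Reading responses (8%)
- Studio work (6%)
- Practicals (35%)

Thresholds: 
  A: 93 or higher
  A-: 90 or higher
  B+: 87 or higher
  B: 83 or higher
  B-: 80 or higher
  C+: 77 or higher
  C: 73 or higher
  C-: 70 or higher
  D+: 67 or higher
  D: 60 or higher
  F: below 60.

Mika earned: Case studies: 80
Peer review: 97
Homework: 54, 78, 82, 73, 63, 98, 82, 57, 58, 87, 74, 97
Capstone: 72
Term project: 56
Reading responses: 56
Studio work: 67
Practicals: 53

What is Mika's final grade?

D

Homework: drop 54, 57 → average of remaining 10 = 792/10 = 79.2
Weighted total:
  Case studies 80 × 0.16 = 12.8
  Peer review 97 × 0.05 = 4.85
  Homework 79.2 × 0.05 = 3.96
  Capstone 72 × 0.11 = 7.92
  Term project 56 × 0.14 = 7.84
  Reading responses 56 × 0.08 = 4.48
  Studio work 67 × 0.06 = 4.02
  Practicals 53 × 0.35 = 18.55
Sum = 64.42
64.42 is ≥ 60 and < 67 → D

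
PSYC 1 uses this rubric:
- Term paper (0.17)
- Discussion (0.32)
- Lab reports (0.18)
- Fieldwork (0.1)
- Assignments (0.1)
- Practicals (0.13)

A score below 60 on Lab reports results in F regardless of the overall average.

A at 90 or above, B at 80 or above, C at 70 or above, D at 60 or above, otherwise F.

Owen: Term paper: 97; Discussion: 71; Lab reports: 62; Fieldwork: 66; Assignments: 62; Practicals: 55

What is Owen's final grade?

Lab reports score 62 ≥ 60: minimum met.
Weighted total:
  Term paper 97 × 0.17 = 16.49
  Discussion 71 × 0.32 = 22.72
  Lab reports 62 × 0.18 = 11.16
  Fieldwork 66 × 0.1 = 6.6
  Assignments 62 × 0.1 = 6.2
  Practicals 55 × 0.13 = 7.15
Sum = 70.32
70.32 is ≥ 70 and < 80 → C

C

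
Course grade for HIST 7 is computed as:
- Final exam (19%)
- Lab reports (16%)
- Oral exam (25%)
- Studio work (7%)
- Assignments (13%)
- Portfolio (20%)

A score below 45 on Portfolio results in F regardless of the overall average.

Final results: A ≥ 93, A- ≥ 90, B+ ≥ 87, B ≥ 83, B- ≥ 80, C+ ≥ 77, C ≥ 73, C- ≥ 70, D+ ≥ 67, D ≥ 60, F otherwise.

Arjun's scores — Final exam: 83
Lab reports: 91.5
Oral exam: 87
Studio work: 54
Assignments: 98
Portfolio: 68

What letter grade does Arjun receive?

Portfolio score 68 ≥ 45: minimum met.
Weighted total:
  Final exam 83 × 0.19 = 15.77
  Lab reports 91.5 × 0.16 = 14.64
  Oral exam 87 × 0.25 = 21.75
  Studio work 54 × 0.07 = 3.78
  Assignments 98 × 0.13 = 12.74
  Portfolio 68 × 0.2 = 13.6
Sum = 82.28
82.28 is ≥ 80 and < 83 → B-

B-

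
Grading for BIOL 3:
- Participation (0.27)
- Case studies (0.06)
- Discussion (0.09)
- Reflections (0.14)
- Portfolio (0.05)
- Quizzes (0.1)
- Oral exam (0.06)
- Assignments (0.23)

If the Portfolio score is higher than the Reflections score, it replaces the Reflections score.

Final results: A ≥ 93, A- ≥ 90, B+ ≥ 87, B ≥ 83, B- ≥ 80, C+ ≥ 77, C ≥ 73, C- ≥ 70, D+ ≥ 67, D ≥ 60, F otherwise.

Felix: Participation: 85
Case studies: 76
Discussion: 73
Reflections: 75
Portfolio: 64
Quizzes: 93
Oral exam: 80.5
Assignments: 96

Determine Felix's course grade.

Portfolio (64) ≤ Reflections (75), so Reflections stays at 75.
Weighted total:
  Participation 85 × 0.27 = 22.95
  Case studies 76 × 0.06 = 4.56
  Discussion 73 × 0.09 = 6.57
  Reflections 75 × 0.14 = 10.5
  Portfolio 64 × 0.05 = 3.2
  Quizzes 93 × 0.1 = 9.3
  Oral exam 80.5 × 0.06 = 4.83
  Assignments 96 × 0.23 = 22.08
Sum = 83.99
83.99 is ≥ 83 and < 87 → B

B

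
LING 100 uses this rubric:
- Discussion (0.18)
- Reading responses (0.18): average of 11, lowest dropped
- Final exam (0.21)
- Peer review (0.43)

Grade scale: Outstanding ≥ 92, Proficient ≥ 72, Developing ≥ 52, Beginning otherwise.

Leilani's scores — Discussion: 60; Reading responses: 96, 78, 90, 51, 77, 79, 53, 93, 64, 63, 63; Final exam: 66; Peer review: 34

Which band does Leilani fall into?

Developing

Reading responses: drop 51 → average of remaining 10 = 756/10 = 75.6
Weighted total:
  Discussion 60 × 0.18 = 10.8
  Reading responses 75.6 × 0.18 = 13.608
  Final exam 66 × 0.21 = 13.86
  Peer review 34 × 0.43 = 14.62
Sum = 52.888
52.888 is ≥ 52 and < 72 → Developing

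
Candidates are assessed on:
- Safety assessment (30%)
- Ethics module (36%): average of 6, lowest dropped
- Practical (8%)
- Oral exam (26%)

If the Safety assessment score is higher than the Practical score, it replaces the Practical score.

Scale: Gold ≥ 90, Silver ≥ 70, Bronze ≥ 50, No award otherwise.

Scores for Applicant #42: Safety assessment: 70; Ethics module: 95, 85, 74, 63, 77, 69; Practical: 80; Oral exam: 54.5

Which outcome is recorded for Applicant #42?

Silver

Ethics module: drop 63 → average of remaining 5 = 400/5 = 80
Safety assessment (70) ≤ Practical (80), so Practical stays at 80.
Weighted total:
  Safety assessment 70 × 0.3 = 21
  Ethics module 80 × 0.36 = 28.8
  Practical 80 × 0.08 = 6.4
  Oral exam 54.5 × 0.26 = 14.17
Sum = 70.37
70.37 is ≥ 70 and < 90 → Silver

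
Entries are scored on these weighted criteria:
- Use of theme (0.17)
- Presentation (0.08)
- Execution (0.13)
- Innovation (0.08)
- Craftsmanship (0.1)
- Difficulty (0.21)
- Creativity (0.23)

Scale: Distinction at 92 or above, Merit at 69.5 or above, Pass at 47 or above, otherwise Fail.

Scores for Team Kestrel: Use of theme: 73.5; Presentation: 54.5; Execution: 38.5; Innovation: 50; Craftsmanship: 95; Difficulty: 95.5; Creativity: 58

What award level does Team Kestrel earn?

Weighted total:
  Use of theme 73.5 × 0.17 = 12.495
  Presentation 54.5 × 0.08 = 4.36
  Execution 38.5 × 0.13 = 5.005
  Innovation 50 × 0.08 = 4
  Craftsmanship 95 × 0.1 = 9.5
  Difficulty 95.5 × 0.21 = 20.055
  Creativity 58 × 0.23 = 13.34
Sum = 68.755
68.755 is ≥ 47 and < 69.5 → Pass

Pass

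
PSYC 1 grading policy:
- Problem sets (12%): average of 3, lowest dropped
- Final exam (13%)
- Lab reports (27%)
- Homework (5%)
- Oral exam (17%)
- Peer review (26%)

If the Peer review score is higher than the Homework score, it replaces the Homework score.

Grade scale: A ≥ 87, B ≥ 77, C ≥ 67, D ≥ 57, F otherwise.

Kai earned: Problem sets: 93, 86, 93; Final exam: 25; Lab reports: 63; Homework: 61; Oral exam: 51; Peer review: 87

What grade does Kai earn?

C

Problem sets: drop 86 → average of remaining 2 = 186/2 = 93
Peer review (87) > Homework (61), so Homework counts as 87.
Weighted total:
  Problem sets 93 × 0.12 = 11.16
  Final exam 25 × 0.13 = 3.25
  Lab reports 63 × 0.27 = 17.01
  Homework 87 × 0.05 = 4.35
  Oral exam 51 × 0.17 = 8.67
  Peer review 87 × 0.26 = 22.62
Sum = 67.06
67.06 is ≥ 67 and < 77 → C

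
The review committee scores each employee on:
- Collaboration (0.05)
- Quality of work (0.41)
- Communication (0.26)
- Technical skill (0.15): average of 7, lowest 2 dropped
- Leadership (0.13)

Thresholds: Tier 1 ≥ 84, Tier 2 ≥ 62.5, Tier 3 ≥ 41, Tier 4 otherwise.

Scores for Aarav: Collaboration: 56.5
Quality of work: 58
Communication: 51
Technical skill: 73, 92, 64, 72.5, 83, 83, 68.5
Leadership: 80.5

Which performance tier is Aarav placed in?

Tier 3

Technical skill: drop 64, 68.5 → average of remaining 5 = 403.5/5 = 80.7
Weighted total:
  Collaboration 56.5 × 0.05 = 2.825
  Quality of work 58 × 0.41 = 23.78
  Communication 51 × 0.26 = 13.26
  Technical skill 80.7 × 0.15 = 12.105
  Leadership 80.5 × 0.13 = 10.465
Sum = 62.435
62.435 is ≥ 41 and < 62.5 → Tier 3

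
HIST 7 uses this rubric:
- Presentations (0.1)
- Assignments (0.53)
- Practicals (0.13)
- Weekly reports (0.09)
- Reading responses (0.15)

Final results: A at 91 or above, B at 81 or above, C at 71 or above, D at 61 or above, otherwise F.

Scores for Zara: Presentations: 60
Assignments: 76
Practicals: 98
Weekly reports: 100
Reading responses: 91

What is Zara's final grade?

Weighted total:
  Presentations 60 × 0.1 = 6
  Assignments 76 × 0.53 = 40.28
  Practicals 98 × 0.13 = 12.74
  Weekly reports 100 × 0.09 = 9
  Reading responses 91 × 0.15 = 13.65
Sum = 81.67
81.67 is ≥ 81 and < 91 → B

B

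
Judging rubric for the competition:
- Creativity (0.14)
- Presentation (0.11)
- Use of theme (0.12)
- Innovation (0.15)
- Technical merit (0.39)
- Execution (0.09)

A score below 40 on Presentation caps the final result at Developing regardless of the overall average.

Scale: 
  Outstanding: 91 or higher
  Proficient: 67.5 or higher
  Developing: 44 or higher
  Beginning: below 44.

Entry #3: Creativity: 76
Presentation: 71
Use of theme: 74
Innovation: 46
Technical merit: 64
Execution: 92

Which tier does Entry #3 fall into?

Presentation score 71 ≥ 40: minimum met.
Weighted total:
  Creativity 76 × 0.14 = 10.64
  Presentation 71 × 0.11 = 7.81
  Use of theme 74 × 0.12 = 8.88
  Innovation 46 × 0.15 = 6.9
  Technical merit 64 × 0.39 = 24.96
  Execution 92 × 0.09 = 8.28
Sum = 67.47
67.47 is ≥ 44 and < 67.5 → Developing

Developing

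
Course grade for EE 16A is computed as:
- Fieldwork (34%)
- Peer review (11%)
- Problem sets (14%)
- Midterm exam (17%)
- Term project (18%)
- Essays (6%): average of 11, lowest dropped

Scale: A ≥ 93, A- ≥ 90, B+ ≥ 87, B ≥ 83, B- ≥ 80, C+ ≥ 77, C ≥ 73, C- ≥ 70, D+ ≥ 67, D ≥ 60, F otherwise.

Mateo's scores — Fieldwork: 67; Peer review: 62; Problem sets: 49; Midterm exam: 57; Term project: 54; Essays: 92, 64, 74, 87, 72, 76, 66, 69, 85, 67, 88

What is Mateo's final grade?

D

Essays: drop 64 → average of remaining 10 = 776/10 = 77.6
Weighted total:
  Fieldwork 67 × 0.34 = 22.78
  Peer review 62 × 0.11 = 6.82
  Problem sets 49 × 0.14 = 6.86
  Midterm exam 57 × 0.17 = 9.69
  Term project 54 × 0.18 = 9.72
  Essays 77.6 × 0.06 = 4.656
Sum = 60.526
60.526 is ≥ 60 and < 67 → D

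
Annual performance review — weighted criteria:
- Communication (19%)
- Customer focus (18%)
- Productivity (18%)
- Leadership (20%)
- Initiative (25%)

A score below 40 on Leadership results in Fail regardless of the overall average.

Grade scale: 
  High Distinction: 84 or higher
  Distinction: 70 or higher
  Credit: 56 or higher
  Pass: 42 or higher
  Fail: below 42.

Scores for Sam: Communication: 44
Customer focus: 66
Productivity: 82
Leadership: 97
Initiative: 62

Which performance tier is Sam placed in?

Credit

Leadership score 97 ≥ 40: minimum met.
Weighted total:
  Communication 44 × 0.19 = 8.36
  Customer focus 66 × 0.18 = 11.88
  Productivity 82 × 0.18 = 14.76
  Leadership 97 × 0.2 = 19.4
  Initiative 62 × 0.25 = 15.5
Sum = 69.9
69.9 is ≥ 56 and < 70 → Credit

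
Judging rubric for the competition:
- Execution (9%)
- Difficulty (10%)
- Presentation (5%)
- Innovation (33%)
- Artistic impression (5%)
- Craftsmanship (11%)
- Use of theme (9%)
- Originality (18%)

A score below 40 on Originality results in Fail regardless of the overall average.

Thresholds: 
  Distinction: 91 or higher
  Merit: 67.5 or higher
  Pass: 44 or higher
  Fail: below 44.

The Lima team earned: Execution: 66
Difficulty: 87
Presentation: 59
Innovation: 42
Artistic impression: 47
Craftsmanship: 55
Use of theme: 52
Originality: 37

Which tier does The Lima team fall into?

Originality score 37 < 40: minimum not met.
Weighted total:
  Execution 66 × 0.09 = 5.94
  Difficulty 87 × 0.1 = 8.7
  Presentation 59 × 0.05 = 2.95
  Innovation 42 × 0.33 = 13.86
  Artistic impression 47 × 0.05 = 2.35
  Craftsmanship 55 × 0.11 = 6.05
  Use of theme 52 × 0.09 = 4.68
  Originality 37 × 0.18 = 6.66
Sum = 51.19
Because the Originality minimum was not met, the result is Fail.

Fail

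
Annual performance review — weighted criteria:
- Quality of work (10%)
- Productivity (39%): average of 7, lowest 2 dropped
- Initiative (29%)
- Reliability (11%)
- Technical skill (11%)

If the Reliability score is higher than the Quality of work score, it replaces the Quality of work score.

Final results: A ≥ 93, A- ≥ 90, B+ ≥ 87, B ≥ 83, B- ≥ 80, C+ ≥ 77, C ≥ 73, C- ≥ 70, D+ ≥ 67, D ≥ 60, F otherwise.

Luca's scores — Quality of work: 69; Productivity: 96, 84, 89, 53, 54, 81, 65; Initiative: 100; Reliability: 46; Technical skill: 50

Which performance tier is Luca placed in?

C+

Productivity: drop 53, 54 → average of remaining 5 = 415/5 = 83
Reliability (46) ≤ Quality of work (69), so Quality of work stays at 69.
Weighted total:
  Quality of work 69 × 0.1 = 6.9
  Productivity 83 × 0.39 = 32.37
  Initiative 100 × 0.29 = 29
  Reliability 46 × 0.11 = 5.06
  Technical skill 50 × 0.11 = 5.5
Sum = 78.83
78.83 is ≥ 77 and < 80 → C+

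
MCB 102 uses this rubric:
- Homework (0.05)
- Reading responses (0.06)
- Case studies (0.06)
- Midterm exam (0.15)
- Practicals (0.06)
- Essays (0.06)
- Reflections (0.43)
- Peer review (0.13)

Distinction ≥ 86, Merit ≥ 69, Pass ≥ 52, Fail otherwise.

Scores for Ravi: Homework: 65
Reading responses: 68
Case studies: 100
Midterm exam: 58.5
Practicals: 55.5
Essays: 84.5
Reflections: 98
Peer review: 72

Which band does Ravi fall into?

Weighted total:
  Homework 65 × 0.05 = 3.25
  Reading responses 68 × 0.06 = 4.08
  Case studies 100 × 0.06 = 6
  Midterm exam 58.5 × 0.15 = 8.775
  Practicals 55.5 × 0.06 = 3.33
  Essays 84.5 × 0.06 = 5.07
  Reflections 98 × 0.43 = 42.14
  Peer review 72 × 0.13 = 9.36
Sum = 82.005
82.005 is ≥ 69 and < 86 → Merit

Merit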